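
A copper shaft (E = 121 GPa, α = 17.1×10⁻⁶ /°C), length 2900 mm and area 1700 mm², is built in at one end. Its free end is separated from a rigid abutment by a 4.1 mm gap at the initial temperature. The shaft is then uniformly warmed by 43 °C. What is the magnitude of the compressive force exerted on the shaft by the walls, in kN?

Unrestrained expansion: δ_free = αΔT L = 17.1×10⁻⁶ × 43 × 2900 = 2.132 mm.
Since δ_free = 2.13 mm is less than the 4.1 mm gap, the shaft never touches the wall. No axial force develops.

P ≈ 0 kN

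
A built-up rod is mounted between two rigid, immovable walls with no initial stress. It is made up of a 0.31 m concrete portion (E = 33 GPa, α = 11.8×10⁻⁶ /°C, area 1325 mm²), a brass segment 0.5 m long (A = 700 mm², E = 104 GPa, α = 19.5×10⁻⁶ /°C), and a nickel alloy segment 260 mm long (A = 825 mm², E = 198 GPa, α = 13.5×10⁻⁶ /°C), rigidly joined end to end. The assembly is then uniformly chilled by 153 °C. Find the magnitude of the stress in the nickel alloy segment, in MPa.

If the supports were absent, the total length change would be Σ αᵢΔT Lᵢ = 11.8×10⁻⁶×153×310 + 19.5×10⁻⁶×153×500 + 13.5×10⁻⁶×153×260 = 2.588 mm.
The walls prevent any net length change, so an axial force P (same in every segment) develops. Compatibility: P · Σ Lᵢ/(AᵢEᵢ) = δ_free.
The series flexibility is Σ Lᵢ/(AᵢEᵢ) = 310/(1325×33×10³) + 500/(700×104×10³) + 260/(825×198×10³) = 1.555×10⁻⁵ mm/N.
So P = 2.588 / 1.555×10⁻⁵ = 166.5 kN, tensile.
σ_{nickel alloy} = P / A = 166500 / 825 = 201.8 MPa.

σ ≈ 202 MPa (tensile)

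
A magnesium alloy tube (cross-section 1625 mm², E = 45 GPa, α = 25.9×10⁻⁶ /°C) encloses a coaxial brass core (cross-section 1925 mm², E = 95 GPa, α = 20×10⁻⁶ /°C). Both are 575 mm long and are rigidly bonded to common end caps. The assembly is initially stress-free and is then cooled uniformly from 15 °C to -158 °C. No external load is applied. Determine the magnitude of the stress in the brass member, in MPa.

Both members must finish at the same length. With the larger α, the magnesium alloy tends to over-contract; the plates restrain it, putting the magnesium alloy in tension and the brass in compression. With no external load the two internal forces are equal and opposite, magnitude P.
Setting the final lengths equal and cancelling L: (α₁ − α₂)ΔT = P/(A₁E₁) + P/(A₂E₂).
|α₁ − α₂|·ΔT = 5.9×10⁻⁶ × 173 = 0.001021.
1/(A₁E₁) + 1/(A₂E₂) = 1/(1625×45×10³) + 1/(1925×95×10³) = 1.914×10⁻⁸ N⁻¹.
So P = 0.001021 / 1.914×10⁻⁸ = 53.32 kN.
σ_{brass} = P/A₂ = 53320/1925 = 27.7 MPa, compressive.

σ ≈ 27.7 MPa (compressive)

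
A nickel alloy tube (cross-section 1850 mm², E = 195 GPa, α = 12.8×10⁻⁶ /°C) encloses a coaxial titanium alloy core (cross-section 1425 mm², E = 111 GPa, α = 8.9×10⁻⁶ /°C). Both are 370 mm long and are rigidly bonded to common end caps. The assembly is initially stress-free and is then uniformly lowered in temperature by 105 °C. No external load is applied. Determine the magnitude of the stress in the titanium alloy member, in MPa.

σ ≈ 31.6 MPa (compressive)

Both members must finish at the same length. With the larger α, the nickel alloy tends to over-contract; the plates restrain it, putting the nickel alloy in tension and the titanium alloy in compression. With no external load the two internal forces are equal and opposite, magnitude P.
Equating the net (thermal + elastic) strains gives |α₁ − α₂|·ΔT = P·[1/(A₁E₁) + 1/(A₂E₂)].
|α₁ − α₂|·ΔT = 3.9×10⁻⁶ × 105 = 0.0004095.
1/(A₁E₁) + 1/(A₂E₂) = 1/(1850×195×10³) + 1/(1425×111×10³) = 9.094×10⁻⁹ N⁻¹.
P = 0.0004095 / 9.094×10⁻⁹ = 45030 N = 45.03 kN.
σ_{titanium alloy} = P/A₂ = 45030/1425 = 31.6 MPa, compressive.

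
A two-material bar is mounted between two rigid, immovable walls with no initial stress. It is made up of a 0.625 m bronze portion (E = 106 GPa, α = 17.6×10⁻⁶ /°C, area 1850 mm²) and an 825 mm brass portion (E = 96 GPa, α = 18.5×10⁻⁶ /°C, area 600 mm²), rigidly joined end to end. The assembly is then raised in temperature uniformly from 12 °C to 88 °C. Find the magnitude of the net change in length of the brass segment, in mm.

|ΔL| ≈ 0.473 mm

If the supports were absent, the total length change would be Σ αᵢΔT Lᵢ = 17.6×10⁻⁶×76×625 + 18.5×10⁻⁶×76×825 = 1.996 mm.
The walls prevent any net length change, so an axial force P (same in every segment) develops. Compatibility: P · Σ Lᵢ/(AᵢEᵢ) = δ_free.
Σ Lᵢ/(AᵢEᵢ) = 625/(1850×106×10³) + 825/(600×96×10³) = 1.751×10⁻⁵ mm/N.
So P = 1.996 / 1.751×10⁻⁵ = 114 kN, compressive.
For the brass segment, free thermal change = 18.5×10⁻⁶×76×825 = 1.16 mm and elastic change from P = 114000×825/(600×96×10³) = 1.633 mm; these oppose, so the net change is 0.473 mm (segment shortens).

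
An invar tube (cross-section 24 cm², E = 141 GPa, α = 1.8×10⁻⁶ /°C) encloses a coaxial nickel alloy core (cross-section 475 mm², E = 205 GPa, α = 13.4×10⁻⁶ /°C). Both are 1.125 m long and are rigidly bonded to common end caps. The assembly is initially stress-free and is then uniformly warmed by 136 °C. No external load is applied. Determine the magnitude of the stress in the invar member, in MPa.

σ ≈ 49.7 MPa (tensile)

The nickel alloy has the larger α, so on heating it would change length more than the invar if both were free. The rigid plates force a common final length, so the nickel alloy is put into compression and the invar into tension, with equal and opposite forces P (no external load).
Setting the final lengths equal and cancelling L: (α₁ − α₂)ΔT = P/(A₁E₁) + P/(A₂E₂).
|α₁ − α₂|·ΔT = 11.6×10⁻⁶ × 136 = 0.001578.
1/(A₁E₁) + 1/(A₂E₂) = 1/(2400×141×10³) + 1/(475×205×10³) = 1.322×10⁻⁸ N⁻¹.
P = 0.001578 / 1.322×10⁻⁸ = 119300 N = 119.3 kN.
σ_{invar} = P/A₁ = 119300/2400 = 49.71 MPa, tensile.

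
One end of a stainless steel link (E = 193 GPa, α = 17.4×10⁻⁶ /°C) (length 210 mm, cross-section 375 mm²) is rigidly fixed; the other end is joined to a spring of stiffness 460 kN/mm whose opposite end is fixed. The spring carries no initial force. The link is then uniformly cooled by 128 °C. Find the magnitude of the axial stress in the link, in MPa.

If the spring were absent the link would shorten by αΔT L = 17.4×10⁻⁶ × 128 × 210 = 0.4677 mm.
Let P be the tensile force in the spring. The link extends elastically by PL/(AE) and the spring stretches by P/k; together these equal δ_free.
P [ L/(AE) + 1/k ] = δ_free → P [ 210/(375×193×10³) + 1/(460×10³) ] = 0.4677.
P = 0.4677 / 5.075×10⁻⁶ = 92150 N.
σ = P/A = 92150/375 = 245.7 MPa.

σ ≈ 246 MPa (tensile)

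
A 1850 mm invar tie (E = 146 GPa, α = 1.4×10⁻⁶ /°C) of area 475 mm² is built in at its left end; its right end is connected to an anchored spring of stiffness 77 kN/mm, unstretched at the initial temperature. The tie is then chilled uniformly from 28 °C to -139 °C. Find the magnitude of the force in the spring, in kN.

If the spring were absent the tie would shorten by αΔT L = 1.4×10⁻⁶ × 167 × 1850 = 0.4325 mm.
Let P be the tensile force in the spring. The tie extends elastically by PL/(AE) and the spring stretches by P/k; together these equal δ_free.
P [ L/(AE) + 1/k ] = δ_free → P [ 1850/(475×146×10³) + 1/(77×10³) ] = 0.4325.
P = 0.4325 / 3.966×10⁻⁵ = 10910 N.

P ≈ 10.9 kN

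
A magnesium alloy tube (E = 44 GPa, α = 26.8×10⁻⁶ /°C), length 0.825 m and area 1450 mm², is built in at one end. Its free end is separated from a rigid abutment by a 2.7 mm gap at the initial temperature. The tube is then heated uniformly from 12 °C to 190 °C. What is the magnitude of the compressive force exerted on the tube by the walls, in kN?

If the wall were absent the tube would grow by αΔT L = 26.8×10⁻⁶ × 178 × 825 = 3.936 mm.
After closing the 2.7 mm clearance, 3.936 − 2.7 = 1.236 mm of expansion remains to be suppressed by the wall.
That suppressed elongation corresponds to σ = E·Δ/L = 44×10³ × 1.236/825 = 65.9 MPa.
P = σA = 65.9 × 1450 = 95.55 kN.

P ≈ 95.6 kN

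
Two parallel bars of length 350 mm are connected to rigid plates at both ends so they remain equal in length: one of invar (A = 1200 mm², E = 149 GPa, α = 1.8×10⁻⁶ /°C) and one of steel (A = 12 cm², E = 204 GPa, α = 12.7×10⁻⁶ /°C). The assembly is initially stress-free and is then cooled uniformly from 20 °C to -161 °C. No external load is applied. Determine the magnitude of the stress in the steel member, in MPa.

Equilibrium of a rigid end plate with no external load gives equal and opposite internal forces ±P in the two members. Since α_{steel} > α_{invar}, cooling drives the steel into tension and the invar into compression.
Compatibility of the two members (thermal + elastic change equal): (α₁ − α₂)ΔT = P·[1/(A₁E₁) + 1/(A₂E₂)].
|α₁ − α₂|·ΔT = 10.9×10⁻⁶ × 181 = 0.001973.
1/(A₁E₁) + 1/(A₂E₂) = 1/(1200×149×10³) + 1/(1200×204×10³) = 9.678×10⁻⁹ N⁻¹.
P = 0.001973 / 9.678×10⁻⁹ = 203900 N = 203.9 kN.
σ_{steel} = P/A₂ = 203900/1200 = 169.9 MPa, tensile.

σ ≈ 170 MPa (tensile)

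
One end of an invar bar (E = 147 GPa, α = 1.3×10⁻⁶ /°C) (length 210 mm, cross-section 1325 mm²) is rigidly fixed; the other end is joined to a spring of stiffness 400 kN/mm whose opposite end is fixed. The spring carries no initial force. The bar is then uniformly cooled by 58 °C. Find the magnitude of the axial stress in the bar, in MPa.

σ ≈ 3.34 MPa (tensile)

If the spring were absent the bar would shorten by αΔT L = 1.3×10⁻⁶ × 58 × 210 = 0.01583 mm.
With a force P in the spring, the elastic change of the bar is PL/(AE) and that of the spring is P/k; compatibility requires their sum to equal δ_free.
P [ L/(AE) + 1/k ] = δ_free → P [ 210/(1325×147×10³) + 1/(400×10³) ] = 0.01583.
P = 0.01583 / 3.578×10⁻⁶ = 4425 N.
σ = P/A = 4425/1325 = 3.34 MPa.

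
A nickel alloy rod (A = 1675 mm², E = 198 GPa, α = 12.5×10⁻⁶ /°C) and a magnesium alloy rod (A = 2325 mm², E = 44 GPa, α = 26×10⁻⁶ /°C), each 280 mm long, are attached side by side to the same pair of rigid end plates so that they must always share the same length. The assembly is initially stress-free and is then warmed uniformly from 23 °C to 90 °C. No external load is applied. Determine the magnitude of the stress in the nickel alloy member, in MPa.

σ ≈ 42.2 MPa (tensile)

The magnesium alloy has the larger α, so on heating it would change length more than the nickel alloy if both were free. The rigid plates force a common final length, so the magnesium alloy is put into compression and the nickel alloy into tension, with equal and opposite forces P (no external load).
Compatibility of the two members (thermal + elastic change equal): (α₁ − α₂)ΔT = P·[1/(A₁E₁) + 1/(A₂E₂)].
|α₁ − α₂|·ΔT = 13.5×10⁻⁶ × 67 = 0.0009045.
1/(A₁E₁) + 1/(A₂E₂) = 1/(1675×198×10³) + 1/(2325×44×10³) = 1.279×10⁻⁸ N⁻¹.
P = 0.0009045 / 1.279×10⁻⁸ = 70720 N = 70.72 kN.
σ_{nickel alloy} = P/A₁ = 70720/1675 = 42.22 MPa, tensile.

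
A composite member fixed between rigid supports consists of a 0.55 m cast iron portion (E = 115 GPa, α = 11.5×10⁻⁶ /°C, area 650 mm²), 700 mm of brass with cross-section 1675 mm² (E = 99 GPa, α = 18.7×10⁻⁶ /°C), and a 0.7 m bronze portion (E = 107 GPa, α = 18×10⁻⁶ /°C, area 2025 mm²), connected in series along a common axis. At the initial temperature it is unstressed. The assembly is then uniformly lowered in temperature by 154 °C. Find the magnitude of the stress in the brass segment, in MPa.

Free thermal contraction of the whole bar: Σ αᵢΔT Lᵢ = 11.5×10⁻⁶×154×550 + 18.7×10⁻⁶×154×700 + 18×10⁻⁶×154×700 = 4.93 mm.
Since the ends are fixed, an axial force P builds up, equal in every segment, with P · Σ Lᵢ/(AᵢEᵢ) = δ_free.
Σ Lᵢ/(AᵢEᵢ) = 550/(650×115×10³) + 700/(1675×99×10³) + 700/(2025×107×10³) = 1.481×10⁻⁵ mm/N.
P = 4.93 / 1.481×10⁻⁵ = 332900 N = 332.9 kN, tensile.
σ_{brass} = P / A = 332900 / 1675 = 198.8 MPa.

σ ≈ 199 MPa (tensile)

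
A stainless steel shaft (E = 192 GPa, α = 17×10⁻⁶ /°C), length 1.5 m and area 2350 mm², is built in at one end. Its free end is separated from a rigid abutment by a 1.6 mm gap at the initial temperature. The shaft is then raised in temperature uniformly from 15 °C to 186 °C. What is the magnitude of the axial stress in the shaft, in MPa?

Free thermal elongation = αΔT L = 17×10⁻⁶ × 171 × 1500 = 4.361 mm.
This exceeds the 1.6 mm gap, so the wall pushes back. The portion of expansion that must be recovered elastically is δ_free − gap = 4.361 − 1.6 = 2.76 mm.
So σ = E(δ_free − g)/L = 192×10³ × 2.76/1500 = 353.3 MPa.

σ ≈ 353 MPa (compressive)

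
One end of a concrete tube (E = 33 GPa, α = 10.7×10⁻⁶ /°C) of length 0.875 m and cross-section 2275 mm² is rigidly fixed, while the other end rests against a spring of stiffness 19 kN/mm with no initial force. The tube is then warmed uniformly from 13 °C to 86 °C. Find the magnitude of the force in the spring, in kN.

The unrestrained thermal change is αΔT L = 10.7×10⁻⁶ × 73 × 875 = 0.6835 mm.
Let P be the compressive force at the spring. The tube shortens elastically by PL/(AE) and the spring compresses by P/k; together these equal δ_free.
P [ L/(AE) + 1/k ] = δ_free → P [ 875/(2275×33×10³) + 1/(19×10³) ] = 0.6835.
P = 0.6835 / 6.429×10⁻⁵ = 10630 N.

P ≈ 10.6 kN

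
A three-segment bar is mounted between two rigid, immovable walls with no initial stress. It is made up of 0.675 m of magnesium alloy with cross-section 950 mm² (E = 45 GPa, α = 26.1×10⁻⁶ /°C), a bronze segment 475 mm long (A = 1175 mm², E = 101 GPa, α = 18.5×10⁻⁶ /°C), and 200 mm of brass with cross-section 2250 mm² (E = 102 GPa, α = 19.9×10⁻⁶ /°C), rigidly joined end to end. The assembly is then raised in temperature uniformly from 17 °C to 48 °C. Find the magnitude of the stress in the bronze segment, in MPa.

σ ≈ 38.8 MPa (compressive)

With the walls removed the bar would change length by δ_free = Σ αᵢΔT Lᵢ = 26.1×10⁻⁶×31×675 + 18.5×10⁻⁶×31×475 + 19.9×10⁻⁶×31×200 = 0.9419 mm.
The rigid supports impose zero overall length change; the single axial force P common to all segments must satisfy P Σ Lᵢ/(AᵢEᵢ) = δ_free.
The series flexibility is Σ Lᵢ/(AᵢEᵢ) = 675/(950×45×10³) + 475/(1175×101×10³) + 200/(2250×102×10³) = 2.066×10⁻⁵ mm/N.
Hence P = δ_free / Σ(L/AE) = 0.9419/2.066×10⁻⁵ = 45.58 kN (compressive).
σ_{bronze} = P / A = 45580 / 1175 = 38.8 MPa.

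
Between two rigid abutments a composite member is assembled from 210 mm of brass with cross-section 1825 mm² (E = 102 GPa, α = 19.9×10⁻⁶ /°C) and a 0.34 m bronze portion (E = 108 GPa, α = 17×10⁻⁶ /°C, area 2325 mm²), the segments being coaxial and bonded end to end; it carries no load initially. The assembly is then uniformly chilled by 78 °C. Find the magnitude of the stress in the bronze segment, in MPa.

With the walls removed the bar would change length by δ_free = Σ αᵢΔT Lᵢ = 19.9×10⁻⁶×78×210 + 17×10⁻⁶×78×340 = 0.7768 mm.
The walls prevent any net length change, so an axial force P (same in every segment) develops. Compatibility: P · Σ Lᵢ/(AᵢEᵢ) = δ_free.
The series flexibility is Σ Lᵢ/(AᵢEᵢ) = 210/(1825×102×10³) + 340/(2325×108×10³) = 2.482×10⁻⁶ mm/N.
So P = 0.7768 / 2.482×10⁻⁶ = 313 kN, tensile.
σ_{bronze} = P / A = 313000 / 2325 = 134.6 MPa.

σ ≈ 135 MPa (tensile)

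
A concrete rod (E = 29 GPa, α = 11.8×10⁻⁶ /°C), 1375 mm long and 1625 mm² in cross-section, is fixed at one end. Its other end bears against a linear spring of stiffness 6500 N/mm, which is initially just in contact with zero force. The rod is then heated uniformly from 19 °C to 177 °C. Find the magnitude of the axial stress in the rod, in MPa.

σ ≈ 8.62 MPa (compressive)

If the spring were absent the rod would lengthen by αΔT L = 11.8×10⁻⁶ × 158 × 1375 = 2.564 mm.
With a force P in the spring, the elastic change of the rod is PL/(AE) and that of the spring is P/k; compatibility requires their sum to equal δ_free.
P [ L/(AE) + 1/k ] = δ_free → P [ 1375/(1625×29×10³) + 1/(6500) ] = 2.564.
P = 2.564 / 0.000183 = 14010 N.
σ = P/A = 14010/1625 = 8.619 MPa.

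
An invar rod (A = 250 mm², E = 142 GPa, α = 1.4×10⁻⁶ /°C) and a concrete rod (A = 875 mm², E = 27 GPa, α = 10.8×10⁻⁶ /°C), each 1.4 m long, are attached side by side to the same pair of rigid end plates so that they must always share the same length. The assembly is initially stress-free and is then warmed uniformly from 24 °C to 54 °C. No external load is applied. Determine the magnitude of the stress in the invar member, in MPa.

Equilibrium of a rigid end plate with no external load gives equal and opposite internal forces ±P in the two members. Since α_{concrete} > α_{invar}, heating drives the concrete into compression and the invar into tension.
Setting the final lengths equal and cancelling L: (α₁ − α₂)ΔT = P/(A₁E₁) + P/(A₂E₂).
|α₁ − α₂|·ΔT = 9.4×10⁻⁶ × 30 = 0.000282.
1/(A₁E₁) + 1/(A₂E₂) = 1/(250×142×10³) + 1/(875×27×10³) = 7.05×10⁻⁸ N⁻¹.
So P = 0.000282 / 7.05×10⁻⁸ = 4 kN.
σ_{invar} = P/A₁ = 4000/250 = 16 MPa, tensile.

σ ≈ 16 MPa (tensile)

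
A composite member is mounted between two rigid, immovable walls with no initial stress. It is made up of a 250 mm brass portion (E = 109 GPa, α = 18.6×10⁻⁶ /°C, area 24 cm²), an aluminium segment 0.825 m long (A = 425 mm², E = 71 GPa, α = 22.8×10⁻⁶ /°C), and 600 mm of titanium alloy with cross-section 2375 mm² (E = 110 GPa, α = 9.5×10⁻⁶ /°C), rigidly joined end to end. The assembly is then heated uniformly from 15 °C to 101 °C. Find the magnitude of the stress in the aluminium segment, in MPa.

Free thermal expansion of the whole bar: Σ αᵢΔT Lᵢ = 18.6×10⁻⁶×86×250 + 22.8×10⁻⁶×86×825 + 9.5×10⁻⁶×86×600 = 2.508 mm.
The walls prevent any net length change, so an axial force P (same in every segment) develops. Compatibility: P · Σ Lᵢ/(AᵢEᵢ) = δ_free.
Σ Lᵢ/(AᵢEᵢ) = 250/(2400×109×10³) + 825/(425×71×10³) + 600/(2375×110×10³) = 3.059×10⁻⁵ mm/N.
Hence P = δ_free / Σ(L/AE) = 2.508/3.059×10⁻⁵ = 81.97 kN (compressive).
σ_{aluminium} = P / A = 81970 / 425 = 192.9 MPa.

σ ≈ 193 MPa (compressive)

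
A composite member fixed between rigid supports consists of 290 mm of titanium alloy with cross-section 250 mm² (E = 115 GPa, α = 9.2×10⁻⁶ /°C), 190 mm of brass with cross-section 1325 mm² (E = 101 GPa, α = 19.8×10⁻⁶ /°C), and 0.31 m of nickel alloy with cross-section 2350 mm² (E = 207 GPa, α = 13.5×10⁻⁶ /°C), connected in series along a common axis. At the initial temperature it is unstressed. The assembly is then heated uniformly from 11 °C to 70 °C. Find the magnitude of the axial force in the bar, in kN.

P ≈ 51.6 kN (compressive)

Free thermal expansion of the whole bar: Σ αᵢΔT Lᵢ = 9.2×10⁻⁶×59×290 + 19.8×10⁻⁶×59×190 + 13.5×10⁻⁶×59×310 = 0.6263 mm.
The walls prevent any net length change, so an axial force P (same in every segment) develops. Compatibility: P · Σ Lᵢ/(AᵢEᵢ) = δ_free.
The series flexibility is Σ Lᵢ/(AᵢEᵢ) = 290/(250×115×10³) + 190/(1325×101×10³) + 310/(2350×207×10³) = 1.214×10⁻⁵ mm/N.
So P = 0.6263 / 1.214×10⁻⁵ = 51.57 kN, compressive.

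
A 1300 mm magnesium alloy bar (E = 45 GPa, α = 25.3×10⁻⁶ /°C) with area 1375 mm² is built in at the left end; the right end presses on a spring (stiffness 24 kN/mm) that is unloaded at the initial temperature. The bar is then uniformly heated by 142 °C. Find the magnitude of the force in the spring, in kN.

P ≈ 74.5 kN

Free thermal expansion: δ_free = αΔT L = 25.3×10⁻⁶ × 142 × 1300 = 4.67 mm.
With a force P in the spring, the elastic change of the bar is PL/(AE) and that of the spring is P/k; compatibility requires their sum to equal δ_free.
So P = δ_free / [L/(AE) + 1/k] = 4.67 / [ 1300/(1375×45×10³) + 1/(24×10³) ].
P = 4.67 / 6.268×10⁻⁵ = 74520 N.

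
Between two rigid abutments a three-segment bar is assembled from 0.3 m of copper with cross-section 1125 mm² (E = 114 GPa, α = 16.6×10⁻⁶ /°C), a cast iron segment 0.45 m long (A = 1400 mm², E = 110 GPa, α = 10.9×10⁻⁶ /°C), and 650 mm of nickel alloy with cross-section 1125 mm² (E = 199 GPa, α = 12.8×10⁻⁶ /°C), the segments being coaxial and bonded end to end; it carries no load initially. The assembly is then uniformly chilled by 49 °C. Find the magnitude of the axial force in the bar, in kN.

P ≈ 109 kN (tensile)

If the supports were absent, the total length change would be Σ αᵢΔT Lᵢ = 16.6×10⁻⁶×49×300 + 10.9×10⁻⁶×49×450 + 12.8×10⁻⁶×49×650 = 0.892 mm.
Since the ends are fixed, an axial force P builds up, equal in every segment, with P · Σ Lᵢ/(AᵢEᵢ) = δ_free.
Σ Lᵢ/(AᵢEᵢ) = 300/(1125×114×10³) + 450/(1400×110×10³) + 650/(1125×199×10³) = 8.165×10⁻⁶ mm/N.
Hence P = δ_free / Σ(L/AE) = 0.892/8.165×10⁻⁶ = 109.3 kN (tensile).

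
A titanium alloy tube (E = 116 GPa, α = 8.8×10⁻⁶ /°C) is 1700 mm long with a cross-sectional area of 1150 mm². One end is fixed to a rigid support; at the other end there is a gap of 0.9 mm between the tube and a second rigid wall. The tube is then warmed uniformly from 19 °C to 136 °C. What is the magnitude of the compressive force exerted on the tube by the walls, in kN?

Free thermal elongation = αΔT L = 8.8×10⁻⁶ × 117 × 1700 = 1.75 mm.
The gap closes (δ_free > 0.9 mm) and the wall then resists a further 1.75 − 0.9 = 0.8503 mm of expansion.
Compatibility: PL/(AE) = 0.8503 mm, so σ = P/A = E × (0.8503/1700) = 58.02 MPa.
P = σA = 58.02 × 1150 = 66.73 kN.

P ≈ 66.7 kN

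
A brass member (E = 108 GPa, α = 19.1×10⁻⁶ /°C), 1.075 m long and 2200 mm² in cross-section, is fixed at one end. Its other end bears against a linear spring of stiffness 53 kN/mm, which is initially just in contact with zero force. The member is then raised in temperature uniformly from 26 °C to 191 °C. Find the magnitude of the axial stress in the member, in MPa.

Free thermal expansion: δ_free = αΔT L = 19.1×10⁻⁶ × 165 × 1075 = 3.388 mm.
Let P be the compressive force at the spring. The member shortens elastically by PL/(AE) and the spring compresses by P/k; together these equal δ_free.
So P = δ_free / [L/(AE) + 1/k] = 3.388 / [ 1075/(2200×108×10³) + 1/(53×10³) ].
P = 3.388 / 2.339×10⁻⁵ = 144800 N.
σ = P/A = 144800/2200 = 65.83 MPa.

σ ≈ 65.8 MPa (compressive)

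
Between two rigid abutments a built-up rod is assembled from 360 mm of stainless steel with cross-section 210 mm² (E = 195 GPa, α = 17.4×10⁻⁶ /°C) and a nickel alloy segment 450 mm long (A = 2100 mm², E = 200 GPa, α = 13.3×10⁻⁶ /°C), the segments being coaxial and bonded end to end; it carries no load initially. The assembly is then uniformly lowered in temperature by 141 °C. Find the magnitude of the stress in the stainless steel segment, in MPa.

If the supports were absent, the total length change would be Σ αᵢΔT Lᵢ = 17.4×10⁻⁶×141×360 + 13.3×10⁻⁶×141×450 = 1.727 mm.
Since the ends are fixed, an axial force P builds up, equal in every segment, with P · Σ Lᵢ/(AᵢEᵢ) = δ_free.
The series flexibility is Σ Lᵢ/(AᵢEᵢ) = 360/(210×195×10³) + 450/(2100×200×10³) = 9.863×10⁻⁶ mm/N.
P = 1.727 / 9.863×10⁻⁶ = 175100 N = 175.1 kN, tensile.
σ_{stainless steel} = P / A = 175100 / 210 = 833.9 MPa.

σ ≈ 834 MPa (tensile)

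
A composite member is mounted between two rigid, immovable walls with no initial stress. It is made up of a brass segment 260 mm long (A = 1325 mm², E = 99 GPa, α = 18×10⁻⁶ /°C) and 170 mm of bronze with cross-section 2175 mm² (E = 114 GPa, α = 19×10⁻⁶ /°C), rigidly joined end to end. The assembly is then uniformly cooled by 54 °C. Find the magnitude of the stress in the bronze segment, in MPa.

Free thermal contraction of the whole bar: Σ αᵢΔT Lᵢ = 18×10⁻⁶×54×260 + 19×10⁻⁶×54×170 = 0.4271 mm.
The rigid supports impose zero overall length change; the single axial force P common to all segments must satisfy P Σ Lᵢ/(AᵢEᵢ) = δ_free.
The series flexibility is Σ Lᵢ/(AᵢEᵢ) = 260/(1325×99×10³) + 170/(2175×114×10³) = 2.668×10⁻⁶ mm/N.
Hence P = δ_free / Σ(L/AE) = 0.4271/2.668×10⁻⁶ = 160.1 kN (tensile).
σ_{bronze} = P / A = 160100 / 2175 = 73.62 MPa.

σ ≈ 73.6 MPa (tensile)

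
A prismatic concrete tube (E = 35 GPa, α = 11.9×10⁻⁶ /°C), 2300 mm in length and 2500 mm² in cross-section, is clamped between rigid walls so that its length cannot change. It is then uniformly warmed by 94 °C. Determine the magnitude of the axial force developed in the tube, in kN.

P ≈ 97.9 kN (compressive)

With zero net strain, σ = E·αΔT = 35 GPa × 11.9×10⁻⁶ × 94 = 39.15 MPa.
P = AEαΔT = 2500 × 35×10³ × 11.9×10⁻⁶ × 94 = 97.88 kN (compressive).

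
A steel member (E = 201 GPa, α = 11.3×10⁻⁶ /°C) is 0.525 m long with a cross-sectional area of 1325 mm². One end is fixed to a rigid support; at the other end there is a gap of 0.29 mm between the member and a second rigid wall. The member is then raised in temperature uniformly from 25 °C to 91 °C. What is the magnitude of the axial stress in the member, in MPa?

σ ≈ 38.9 MPa (compressive)

Unrestrained expansion: δ_free = αΔT L = 11.3×10⁻⁶ × 66 × 525 = 0.3915 mm.
The gap closes (δ_free > 0.29 mm) and the wall then resists a further 0.3915 − 0.29 = 0.1015 mm of expansion.
So σ = E(δ_free − g)/L = 201×10³ × 0.1015/525 = 38.88 MPa.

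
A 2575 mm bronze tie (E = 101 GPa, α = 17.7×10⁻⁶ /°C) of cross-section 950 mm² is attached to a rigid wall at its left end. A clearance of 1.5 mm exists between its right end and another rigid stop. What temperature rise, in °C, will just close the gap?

ΔT ≈ 32.9 °C

Contact occurs when the free expansion equals the gap: αΔT L = 1.5 mm.
So ΔT = g/(αL) = 1.5/(17.7×10⁻⁶ × 2575) = 32.91 °C.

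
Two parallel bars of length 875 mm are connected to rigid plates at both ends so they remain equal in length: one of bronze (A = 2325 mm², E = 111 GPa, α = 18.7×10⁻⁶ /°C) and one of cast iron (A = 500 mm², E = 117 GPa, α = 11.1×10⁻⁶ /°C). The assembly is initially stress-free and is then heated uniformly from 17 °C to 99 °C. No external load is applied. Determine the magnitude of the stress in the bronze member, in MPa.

The bronze has the larger α, so on heating it would change length more than the cast iron if both were free. The rigid plates force a common final length, so the bronze is put into compression and the cast iron into tension, with equal and opposite forces P (no external load).
Setting the final lengths equal and cancelling L: (α₁ − α₂)ΔT = P/(A₁E₁) + P/(A₂E₂).
|α₁ − α₂|·ΔT = 7.6×10⁻⁶ × 82 = 0.0006232.
1/(A₁E₁) + 1/(A₂E₂) = 1/(2325×111×10³) + 1/(500×117×10³) = 2.097×10⁻⁸ N⁻¹.
So P = 0.0006232 / 2.097×10⁻⁸ = 29.72 kN.
σ_{bronze} = P/A₁ = 29720/2325 = 12.78 MPa, compressive.

σ ≈ 12.8 MPa (compressive)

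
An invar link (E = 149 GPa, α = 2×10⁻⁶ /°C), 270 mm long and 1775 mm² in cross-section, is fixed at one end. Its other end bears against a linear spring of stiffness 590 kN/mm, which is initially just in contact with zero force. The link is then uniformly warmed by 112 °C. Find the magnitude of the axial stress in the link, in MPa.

σ ≈ 12.5 MPa (compressive)

If the spring were absent the link would lengthen by αΔT L = 2×10⁻⁶ × 112 × 270 = 0.06048 mm.
With a force P in the spring, the elastic change of the link is PL/(AE) and that of the spring is P/k; compatibility requires their sum to equal δ_free.
So P = δ_free / [L/(AE) + 1/k] = 0.06048 / [ 270/(1775×149×10³) + 1/(590×10³) ].
P = 0.06048 / 2.716×10⁻⁶ = 22270 N.
σ = P/A = 22270/1775 = 12.55 MPa.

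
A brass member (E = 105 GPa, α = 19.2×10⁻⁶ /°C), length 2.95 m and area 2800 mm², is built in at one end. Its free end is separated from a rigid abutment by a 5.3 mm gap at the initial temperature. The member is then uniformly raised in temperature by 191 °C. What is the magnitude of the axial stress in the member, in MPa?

If the wall were absent the member would grow by αΔT L = 19.2×10⁻⁶ × 191 × 2950 = 10.82 mm.
The gap closes (δ_free > 5.3 mm) and the wall then resists a further 10.82 − 5.3 = 5.518 mm of expansion.
So σ = E(δ_free − g)/L = 105×10³ × 5.518/2950 = 196.4 MPa.

σ ≈ 196 MPa (compressive)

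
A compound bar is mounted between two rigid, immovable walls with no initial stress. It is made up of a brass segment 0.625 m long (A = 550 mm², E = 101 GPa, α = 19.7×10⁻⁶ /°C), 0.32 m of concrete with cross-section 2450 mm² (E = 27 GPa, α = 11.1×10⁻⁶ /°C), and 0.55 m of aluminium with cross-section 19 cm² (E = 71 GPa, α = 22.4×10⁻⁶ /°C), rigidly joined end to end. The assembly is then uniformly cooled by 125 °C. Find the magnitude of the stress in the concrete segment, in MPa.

If the supports were absent, the total length change would be Σ αᵢΔT Lᵢ = 19.7×10⁻⁶×125×625 + 11.1×10⁻⁶×125×320 + 22.4×10⁻⁶×125×550 = 3.523 mm.
The walls prevent any net length change, so an axial force P (same in every segment) develops. Compatibility: P · Σ Lᵢ/(AᵢEᵢ) = δ_free.
The series flexibility is Σ Lᵢ/(AᵢEᵢ) = 625/(550×101×10³) + 320/(2450×27×10³) + 550/(1900×71×10³) = 2.017×10⁻⁵ mm/N.
So P = 3.523 / 2.017×10⁻⁵ = 174.7 kN, tensile.
σ_{concrete} = P / A = 174700 / 2450 = 71.31 MPa.

σ ≈ 71.3 MPa (tensile)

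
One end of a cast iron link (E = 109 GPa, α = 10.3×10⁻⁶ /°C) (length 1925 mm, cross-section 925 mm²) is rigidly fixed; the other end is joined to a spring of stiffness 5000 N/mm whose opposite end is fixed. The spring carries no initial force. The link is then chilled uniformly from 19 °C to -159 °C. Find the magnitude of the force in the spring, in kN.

Free thermal contraction: δ_free = αΔT L = 10.3×10⁻⁶ × 178 × 1925 = 3.529 mm.
With a force P in the spring, the elastic change of the link is PL/(AE) and that of the spring is P/k; compatibility requires their sum to equal δ_free.
P [ L/(AE) + 1/k ] = δ_free → P [ 1925/(925×109×10³) + 1/(5000) ] = 3.529.
P = 3.529 / 0.0002191 = 16110 N.

P ≈ 16.1 kN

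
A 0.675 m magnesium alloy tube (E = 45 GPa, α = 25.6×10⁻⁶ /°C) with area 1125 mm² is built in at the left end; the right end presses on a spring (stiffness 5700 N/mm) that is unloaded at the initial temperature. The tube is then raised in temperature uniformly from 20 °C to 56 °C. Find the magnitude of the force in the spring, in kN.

P ≈ 3.3 kN

Free thermal expansion: δ_free = αΔT L = 25.6×10⁻⁶ × 36 × 675 = 0.6221 mm.
Let P be the compressive force at the spring. The tube shortens elastically by PL/(AE) and the spring compresses by P/k; together these equal δ_free.
So P = δ_free / [L/(AE) + 1/k] = 0.6221 / [ 675/(1125×45×10³) + 1/(5700) ].
P = 0.6221 / 0.0001888 = 3295 N.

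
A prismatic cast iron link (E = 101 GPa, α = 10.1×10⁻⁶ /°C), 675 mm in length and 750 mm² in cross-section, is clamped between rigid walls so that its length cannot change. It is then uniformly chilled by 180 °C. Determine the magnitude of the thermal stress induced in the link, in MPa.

σ ≈ 184 MPa (tensile)

With length fixed, the mechanical strain must cancel the thermal strain αΔT = 10.1×10⁻⁶ × 180 = 1818×10⁻⁶.
σ = EαΔT = 101×10³ × 10.1×10⁻⁶ × 180 = 183.6 MPa (tensile; the link is trying to contract).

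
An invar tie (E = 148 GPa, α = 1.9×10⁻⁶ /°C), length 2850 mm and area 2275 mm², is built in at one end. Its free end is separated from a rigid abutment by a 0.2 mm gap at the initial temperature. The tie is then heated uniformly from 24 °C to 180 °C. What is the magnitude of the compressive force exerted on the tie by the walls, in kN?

P ≈ 76.2 kN

Free thermal elongation = αΔT L = 1.9×10⁻⁶ × 156 × 2850 = 0.8447 mm.
The gap closes (δ_free > 0.2 mm) and the wall then resists a further 0.8447 − 0.2 = 0.6447 mm of expansion.
That suppressed elongation corresponds to σ = E·Δ/L = 148×10³ × 0.6447/2850 = 33.48 MPa.
P = σA = 33.48 × 2275 = 76.17 kN.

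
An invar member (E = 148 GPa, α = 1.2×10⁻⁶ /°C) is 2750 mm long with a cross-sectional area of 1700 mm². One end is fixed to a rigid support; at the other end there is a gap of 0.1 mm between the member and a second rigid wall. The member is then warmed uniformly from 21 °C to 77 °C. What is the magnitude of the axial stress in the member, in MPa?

σ ≈ 4.56 MPa (compressive)

Free thermal elongation = αΔT L = 1.2×10⁻⁶ × 56 × 2750 = 0.1848 mm.
The gap closes (δ_free > 0.1 mm) and the wall then resists a further 0.1848 − 0.1 = 0.0848 mm of expansion.
That suppressed elongation corresponds to σ = E·Δ/L = 148×10³ × 0.0848/2750 = 4.564 MPa.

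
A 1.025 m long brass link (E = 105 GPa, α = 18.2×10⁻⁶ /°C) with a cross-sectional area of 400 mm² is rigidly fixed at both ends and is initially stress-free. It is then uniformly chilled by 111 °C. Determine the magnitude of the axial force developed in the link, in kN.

The ends cannot move, so σ = EαΔT = 105×10³ × 18.2×10⁻⁶ × 111 = 212.1 MPa.
Then P = σA = 212.1 × 400 mm² = 84.85 kN, tensile.

P ≈ 84.8 kN (tensile)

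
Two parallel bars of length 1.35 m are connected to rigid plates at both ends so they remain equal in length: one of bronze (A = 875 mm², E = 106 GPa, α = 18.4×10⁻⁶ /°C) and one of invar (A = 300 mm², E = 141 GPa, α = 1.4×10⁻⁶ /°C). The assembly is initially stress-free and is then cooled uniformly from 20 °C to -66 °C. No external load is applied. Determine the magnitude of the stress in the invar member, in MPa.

σ ≈ 142 MPa (compressive)

Both members must finish at the same length. With the larger α, the bronze tends to over-contract; the plates restrain it, putting the bronze in tension and the invar in compression. With no external load the two internal forces are equal and opposite, magnitude P.
Equating the net (thermal + elastic) strains gives |α₁ − α₂|·ΔT = P·[1/(A₁E₁) + 1/(A₂E₂)].
|α₁ − α₂|·ΔT = 17×10⁻⁶ × 86 = 0.001462.
1/(A₁E₁) + 1/(A₂E₂) = 1/(875×106×10³) + 1/(300×141×10³) = 3.442×10⁻⁸ N⁻¹.
P = 0.001462 / 3.442×10⁻⁸ = 42470 N = 42.47 kN.
σ_{invar} = P/A₂ = 42470/300 = 141.6 MPa, compressive.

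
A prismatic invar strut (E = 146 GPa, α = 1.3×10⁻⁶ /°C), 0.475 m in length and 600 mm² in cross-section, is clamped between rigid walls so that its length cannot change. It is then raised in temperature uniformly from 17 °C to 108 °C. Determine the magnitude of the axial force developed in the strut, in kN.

P ≈ 10.4 kN (compressive)

With zero net strain, σ = E·αΔT = 146 GPa × 1.3×10⁻⁶ × 91 = 17.27 MPa.
P = AEαΔT = 600 × 146×10³ × 1.3×10⁻⁶ × 91 = 10.36 kN (compressive).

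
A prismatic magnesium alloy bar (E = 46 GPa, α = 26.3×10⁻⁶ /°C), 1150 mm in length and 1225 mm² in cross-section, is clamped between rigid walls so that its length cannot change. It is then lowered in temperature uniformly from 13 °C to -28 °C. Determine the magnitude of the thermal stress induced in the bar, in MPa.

With length fixed, the mechanical strain must cancel the thermal strain αΔT = 26.3×10⁻⁶ × 41 = 1078.3×10⁻⁶.
Hence σ = E·αΔT = 46×10³ × 1078.3×10⁻⁶ = 49.6 MPa, tensile.

σ ≈ 49.6 MPa (tensile)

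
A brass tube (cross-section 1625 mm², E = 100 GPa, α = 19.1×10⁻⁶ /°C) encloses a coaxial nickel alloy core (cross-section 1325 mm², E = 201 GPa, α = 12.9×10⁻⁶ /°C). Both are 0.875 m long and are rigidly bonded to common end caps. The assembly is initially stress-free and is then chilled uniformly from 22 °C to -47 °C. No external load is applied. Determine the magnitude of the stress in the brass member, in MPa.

σ ≈ 26.6 MPa (tensile)

Both members must finish at the same length. With the larger α, the brass tends to over-contract; the plates restrain it, putting the brass in tension and the nickel alloy in compression. With no external load the two internal forces are equal and opposite, magnitude P.
Setting the final lengths equal and cancelling L: (α₁ − α₂)ΔT = P/(A₁E₁) + P/(A₂E₂).
|α₁ − α₂|·ΔT = 6.2×10⁻⁶ × 69 = 0.0004278.
1/(A₁E₁) + 1/(A₂E₂) = 1/(1625×100×10³) + 1/(1325×201×10³) = 9.909×10⁻⁹ N⁻¹.
P = 0.0004278 / 9.909×10⁻⁹ = 43170 N = 43.17 kN.
σ_{brass} = P/A₁ = 43170/1625 = 26.57 MPa, tensile.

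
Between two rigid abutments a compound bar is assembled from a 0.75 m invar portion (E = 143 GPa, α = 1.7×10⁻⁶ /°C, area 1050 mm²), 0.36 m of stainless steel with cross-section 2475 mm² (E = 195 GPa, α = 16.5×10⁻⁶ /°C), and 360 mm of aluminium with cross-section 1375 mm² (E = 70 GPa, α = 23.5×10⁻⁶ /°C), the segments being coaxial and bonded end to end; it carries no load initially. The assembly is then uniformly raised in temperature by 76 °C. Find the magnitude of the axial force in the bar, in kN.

P ≈ 126 kN (compressive)

Free thermal expansion of the whole bar: Σ αᵢΔT Lᵢ = 1.7×10⁻⁶×76×750 + 16.5×10⁻⁶×76×360 + 23.5×10⁻⁶×76×360 = 1.191 mm.
Since the ends are fixed, an axial force P builds up, equal in every segment, with P · Σ Lᵢ/(AᵢEᵢ) = δ_free.
Σ Lᵢ/(AᵢEᵢ) = 750/(1050×143×10³) + 360/(2475×195×10³) + 360/(1375×70×10³) = 9.481×10⁻⁶ mm/N.
P = 1.191 / 9.481×10⁻⁶ = 125600 N = 125.6 kN, compressive.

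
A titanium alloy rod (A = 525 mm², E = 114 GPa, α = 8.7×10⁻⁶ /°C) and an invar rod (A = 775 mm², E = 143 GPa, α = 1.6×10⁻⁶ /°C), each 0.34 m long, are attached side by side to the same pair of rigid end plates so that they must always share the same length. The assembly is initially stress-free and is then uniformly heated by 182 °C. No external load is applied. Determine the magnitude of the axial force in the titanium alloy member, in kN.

Both members must finish at the same length. With the larger α, the titanium alloy tends to over-expand; the plates restrain it, putting the titanium alloy in compression and the invar in tension. With no external load the two internal forces are equal and opposite, magnitude P.
Setting the final lengths equal and cancelling L: (α₁ − α₂)ΔT = P/(A₁E₁) + P/(A₂E₂).
|α₁ − α₂|·ΔT = 7.1×10⁻⁶ × 182 = 0.001292.
1/(A₁E₁) + 1/(A₂E₂) = 1/(525×114×10³) + 1/(775×143×10³) = 2.573×10⁻⁸ N⁻¹.
So P = 0.001292 / 2.573×10⁻⁸ = 50.22 kN.

P ≈ 50.2 kN (compressive in the titanium alloy)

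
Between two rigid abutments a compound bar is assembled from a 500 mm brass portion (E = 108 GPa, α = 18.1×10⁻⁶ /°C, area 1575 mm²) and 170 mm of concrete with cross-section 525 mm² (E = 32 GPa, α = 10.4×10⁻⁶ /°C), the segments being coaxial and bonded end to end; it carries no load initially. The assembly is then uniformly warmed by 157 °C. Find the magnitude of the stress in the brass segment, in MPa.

If the supports were absent, the total length change would be Σ αᵢΔT Lᵢ = 18.1×10⁻⁶×157×500 + 10.4×10⁻⁶×157×170 = 1.698 mm.
Since the ends are fixed, an axial force P builds up, equal in every segment, with P · Σ Lᵢ/(AᵢEᵢ) = δ_free.
Σ Lᵢ/(AᵢEᵢ) = 500/(1575×108×10³) + 170/(525×32×10³) = 1.306×10⁻⁵ mm/N.
Hence P = δ_free / Σ(L/AE) = 1.698/1.306×10⁻⁵ = 130.1 kN (compressive).
σ_{brass} = P / A = 130100 / 1575 = 82.58 MPa.

σ ≈ 82.6 MPa (compressive)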